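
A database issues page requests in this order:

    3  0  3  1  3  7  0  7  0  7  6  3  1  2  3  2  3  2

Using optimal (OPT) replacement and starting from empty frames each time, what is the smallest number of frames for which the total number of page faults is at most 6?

4

f=1: 18 faults
f=2: 9 faults
f=3: 7 faults
f=4: 6 faults
f=5: 6 faults
f=6: 6 faults
Smallest f with faults ≤ 6 is 4.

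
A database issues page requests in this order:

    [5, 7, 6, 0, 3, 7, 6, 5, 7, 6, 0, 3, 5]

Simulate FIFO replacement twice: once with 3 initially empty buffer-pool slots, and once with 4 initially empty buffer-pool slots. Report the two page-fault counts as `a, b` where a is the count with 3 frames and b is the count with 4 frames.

10, 11

3 frames: F F F F F F F F . . F F . → 10 faults.
4 frames: F F F F F . . F F F F F F → 11 faults.
11 > 10: adding a frame increased faults — Belady's anomaly.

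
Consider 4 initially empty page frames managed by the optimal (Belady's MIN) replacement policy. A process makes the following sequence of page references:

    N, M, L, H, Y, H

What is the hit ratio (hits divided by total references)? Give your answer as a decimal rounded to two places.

0.17

N -> miss, frames (N)
M -> miss, frames (N M)
L -> miss, frames (N M L)
H -> miss, frames (N M L H)
Y -> miss, evict L, frames (N M H Y)
H -> hit
Hits: 1 of 6 references → 1/6 = 0.1667.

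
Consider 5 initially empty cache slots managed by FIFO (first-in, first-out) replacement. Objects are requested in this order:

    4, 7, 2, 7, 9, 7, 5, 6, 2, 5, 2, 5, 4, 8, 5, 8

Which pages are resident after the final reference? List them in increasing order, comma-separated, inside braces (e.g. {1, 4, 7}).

4 -> fault, frames [4]
7 -> fault, frames [4, 7]
2 -> fault, frames [4, 7, 2]
7 -> hit
9 -> fault, frames [4, 7, 2, 9]
7 -> hit
5 -> fault, frames [4, 7, 2, 9, 5]
6 -> fault, evict 4, frames [7, 2, 9, 5, 6]
2 -> hit
5 -> hit
2 -> hit
5 -> hit
4 -> fault, evict 7, frames [2, 9, 5, 6, 4]
8 -> fault, evict 2, frames [9, 5, 6, 4, 8]
5 -> hit
8 -> hit

{4, 5, 6, 8, 9}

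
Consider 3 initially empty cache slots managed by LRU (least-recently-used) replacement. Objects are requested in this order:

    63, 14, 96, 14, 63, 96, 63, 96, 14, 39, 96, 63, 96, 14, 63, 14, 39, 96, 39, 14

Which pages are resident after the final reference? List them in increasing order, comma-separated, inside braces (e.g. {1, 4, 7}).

63 → miss, frames [63]
14 → miss, frames [63, 14]
96 → miss, frames [63, 14, 96]
14 → hit
63 → hit
96 → hit
63 → hit
96 → hit
14 → hit
39 → miss, evict 63, frames [96, 14, 39]
96 → hit
63 → miss, evict 14, frames [39, 96, 63]
96 → hit
14 → miss, evict 39, frames [63, 96, 14]
63 → hit
14 → hit
39 → miss, evict 96, frames [63, 14, 39]
96 → miss, evict 63, frames [14, 39, 96]
39 → hit
14 → hit

{14, 39, 96}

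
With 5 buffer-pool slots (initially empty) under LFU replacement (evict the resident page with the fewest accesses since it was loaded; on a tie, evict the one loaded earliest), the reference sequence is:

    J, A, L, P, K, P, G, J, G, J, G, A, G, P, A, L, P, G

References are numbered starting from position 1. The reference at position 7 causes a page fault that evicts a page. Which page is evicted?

J

pos 1: J -> miss, frames [J]
pos 2: A -> miss, frames [J, A]
pos 3: L -> miss, frames [J, A, L]
pos 4: P -> miss, frames [J, A, L, P]
pos 5: K -> miss, frames [J, A, L, P, K]
pos 6: P -> hit
pos 7: G -> miss, evict J, frames [A, L, P, K, G]
At position 7, page J is evicted.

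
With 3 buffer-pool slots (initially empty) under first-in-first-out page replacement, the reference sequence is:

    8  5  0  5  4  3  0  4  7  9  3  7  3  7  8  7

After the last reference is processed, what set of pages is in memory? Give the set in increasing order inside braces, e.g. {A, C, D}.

8 → miss, frames [8]
5 → miss, frames [8, 5]
0 → miss, frames [8, 5, 0]
5 → hit
4 → miss, evict 8, frames [5, 0, 4]
3 → miss, evict 5, frames [0, 4, 3]
0 → hit
4 → hit
7 → miss, evict 0, frames [4, 3, 7]
9 → miss, evict 4, frames [3, 7, 9]
3 → hit
7 → hit
3 → hit
7 → hit
8 → miss, evict 3, frames [7, 9, 8]
7 → hit

{7, 8, 9}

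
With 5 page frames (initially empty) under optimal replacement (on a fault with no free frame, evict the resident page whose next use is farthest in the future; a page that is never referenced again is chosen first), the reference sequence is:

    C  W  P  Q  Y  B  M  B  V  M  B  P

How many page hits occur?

C: miss, frames [C]
W: miss, frames [C, W]
P: miss, frames [C, W, P]
Q: miss, frames [C, W, P, Q]
Y: miss, frames [C, W, P, Q, Y]
B: miss, evict Y, frames [C, W, P, Q, B]
M: miss, evict Q, frames [C, W, P, B, M]
B: hit
V: miss, evict W, frames [C, P, B, M, V]
M: hit
B: hit
P: hit
Hits: 4.

4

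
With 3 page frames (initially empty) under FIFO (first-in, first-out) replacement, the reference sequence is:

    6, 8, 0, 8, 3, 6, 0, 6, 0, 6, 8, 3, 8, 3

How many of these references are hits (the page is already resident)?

8

6 → miss, frames {6}
8 → miss, frames {6,8}
0 → miss, frames {6,8,0}
8 → hit
3 → miss, evict 6, frames {8,0,3}
6 → miss, evict 8, frames {0,3,6}
0 → hit
6 → hit
0 → hit
6 → hit
8 → miss, evict 0, frames {3,6,8}
3 → hit
8 → hit
3 → hit
Hits: 8.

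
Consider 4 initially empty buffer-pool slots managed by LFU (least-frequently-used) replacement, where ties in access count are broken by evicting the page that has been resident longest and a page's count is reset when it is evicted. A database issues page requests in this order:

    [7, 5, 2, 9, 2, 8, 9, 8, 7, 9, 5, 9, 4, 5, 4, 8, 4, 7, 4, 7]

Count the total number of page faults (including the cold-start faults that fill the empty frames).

11

7 -> fault, frames {7}
5 -> fault, frames {7,5}
2 -> fault, frames {7,5,2}
9 -> fault, frames {7,5,2,9}
2 -> hit
8 -> fault, evict 7, frames {5,2,9,8}
9 -> hit
8 -> hit
7 -> fault, evict 5, frames {2,9,8,7}
9 -> hit
5 -> fault, evict 7, frames {2,9,8,5}
9 -> hit
4 -> fault, evict 5, frames {2,9,8,4}
5 -> fault, evict 4, frames {2,9,8,5}
4 -> fault, evict 5, frames {2,9,8,4}
8 -> hit
4 -> hit
7 -> fault, evict 2, frames {9,8,4,7}
4 -> hit
7 -> hit
Page faults: 11.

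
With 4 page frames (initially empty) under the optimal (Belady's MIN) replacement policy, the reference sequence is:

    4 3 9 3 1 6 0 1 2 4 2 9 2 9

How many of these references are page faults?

7

4 → fault, frames {4}
3 → fault, frames {4,3}
9 → fault, frames {4,3,9}
3 → hit
1 → fault, frames {4,3,9,1}
6 → fault, evict 3, frames {4,9,1,6}
0 → fault, evict 6, frames {4,9,1,0}
1 → hit
2 → fault, evict 0, frames {4,9,1,2}
4 → hit
2 → hit
9 → hit
2 → hit
9 → hit
Page faults: 7.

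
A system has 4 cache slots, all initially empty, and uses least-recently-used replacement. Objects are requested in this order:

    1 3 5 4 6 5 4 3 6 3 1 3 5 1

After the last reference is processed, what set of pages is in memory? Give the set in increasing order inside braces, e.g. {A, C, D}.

{1, 3, 5, 6}

1 -> fault, frames [1]
3 -> fault, frames [1, 3]
5 -> fault, frames [1, 3, 5]
4 -> fault, frames [1, 3, 5, 4]
6 -> fault, evict 1, frames [3, 5, 4, 6]
5 -> hit
4 -> hit
3 -> hit
6 -> hit
3 -> hit
1 -> fault, evict 5, frames [4, 6, 3, 1]
3 -> hit
5 -> fault, evict 4, frames [6, 1, 3, 5]
1 -> hit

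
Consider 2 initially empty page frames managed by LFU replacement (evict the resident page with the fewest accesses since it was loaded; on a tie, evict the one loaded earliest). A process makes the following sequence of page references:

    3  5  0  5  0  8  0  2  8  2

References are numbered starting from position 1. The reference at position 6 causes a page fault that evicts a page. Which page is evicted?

pos 1: 3 -> miss, frames {3}
pos 2: 5 -> miss, frames {3,5}
pos 3: 0 -> miss, evict 3, frames {5,0}
pos 4: 5 -> hit
pos 5: 0 -> hit
pos 6: 8 -> miss, evict 5, frames {0,8}
At position 6, page 5 is evicted.

5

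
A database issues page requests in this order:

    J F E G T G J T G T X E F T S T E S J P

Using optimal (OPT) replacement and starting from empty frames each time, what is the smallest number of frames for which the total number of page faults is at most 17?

f=1: 20 faults
f=2: 14 faults
f=3: 11 faults
f=4: 9 faults
f=5: 8 faults
f=6: 8 faults
f=7: 8 faults
f=8: 8 faults
Smallest f with faults ≤ 17 is 2.

2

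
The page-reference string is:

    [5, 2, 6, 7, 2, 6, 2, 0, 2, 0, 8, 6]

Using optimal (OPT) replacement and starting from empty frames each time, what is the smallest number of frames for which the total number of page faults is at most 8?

2

f=1: 12 faults
f=2: 8 faults
f=3: 6 faults
f=4: 6 faults
f=5: 6 faults
f=6: 6 faults
Smallest f with faults ≤ 8 is 2.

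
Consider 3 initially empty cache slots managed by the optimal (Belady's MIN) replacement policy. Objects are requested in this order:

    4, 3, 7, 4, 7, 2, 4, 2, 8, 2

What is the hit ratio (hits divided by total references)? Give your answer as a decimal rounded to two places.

4 → miss, frames [4]
3 → miss, frames [4, 3]
7 → miss, frames [4, 3, 7]
4 → hit
7 → hit
2 → miss, evict 7, frames [4, 3, 2]
4 → hit
2 → hit
8 → miss, evict 3, frames [4, 2, 8]
2 → hit
Hits: 5 of 10 references → 5/10 = 0.5000.

0.50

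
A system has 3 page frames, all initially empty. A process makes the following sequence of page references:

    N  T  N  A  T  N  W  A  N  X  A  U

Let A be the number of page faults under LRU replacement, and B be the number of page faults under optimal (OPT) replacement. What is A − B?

1

Under LRU: F F . F . . F F . F . F → 7 faults.
Under OPT: F F . F . . F . . F . F → 6 faults.
A − B = 7 − 6 = 1.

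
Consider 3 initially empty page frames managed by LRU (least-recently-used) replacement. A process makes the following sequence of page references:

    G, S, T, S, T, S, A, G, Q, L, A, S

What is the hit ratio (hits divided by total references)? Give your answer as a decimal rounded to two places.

G: fault, frames {G}
S: fault, frames {G,S}
T: fault, frames {G,S,T}
S: hit
T: hit
S: hit
A: fault, evict G, frames {T,S,A}
G: fault, evict T, frames {S,A,G}
Q: fault, evict S, frames {A,G,Q}
L: fault, evict A, frames {G,Q,L}
A: fault, evict G, frames {Q,L,A}
S: fault, evict Q, frames {L,A,S}
Hits: 3 of 12 references → 3/12 = 0.2500.

0.25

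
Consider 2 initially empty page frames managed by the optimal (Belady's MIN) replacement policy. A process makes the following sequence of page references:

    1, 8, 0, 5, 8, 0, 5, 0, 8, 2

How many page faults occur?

7

1 → miss, frames [1]
8 → miss, frames [1, 8]
0 → miss, evict 1, frames [8, 0]
5 → miss, evict 0, frames [8, 5]
8 → hit
0 → miss, evict 8, frames [5, 0]
5 → hit
0 → hit
8 → miss, evict 0, frames [5, 8]
2 → miss, evict 8, frames [5, 2]
Page faults: 7.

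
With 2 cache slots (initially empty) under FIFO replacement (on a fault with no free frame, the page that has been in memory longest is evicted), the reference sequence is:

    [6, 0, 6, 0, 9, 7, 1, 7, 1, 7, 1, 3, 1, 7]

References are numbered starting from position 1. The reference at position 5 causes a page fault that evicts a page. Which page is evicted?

6

pos 1: 6 -> fault, frames (6)
pos 2: 0 -> fault, frames (6 0)
pos 3: 6 -> hit
pos 4: 0 -> hit
pos 5: 9 -> fault, evict 6, frames (0 9)
At position 5, page 6 is evicted.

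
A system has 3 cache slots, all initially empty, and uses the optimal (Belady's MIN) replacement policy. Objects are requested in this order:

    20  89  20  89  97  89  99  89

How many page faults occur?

20 → fault, frames {20}
89 → fault, frames {20,89}
20 → hit
89 → hit
97 → fault, frames {20,89,97}
89 → hit
99 → fault, evict 97, frames {20,89,99}
89 → hit
Page faults: 4.

4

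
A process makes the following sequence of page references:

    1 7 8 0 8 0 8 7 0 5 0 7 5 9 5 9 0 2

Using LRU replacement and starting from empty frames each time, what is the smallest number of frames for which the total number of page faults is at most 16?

2

f=1: 18 faults
f=2: 12 faults
f=3: 8 faults
f=4: 7 faults
f=5: 7 faults
f=6: 7 faults
f=7: 7 faults
Smallest f with faults ≤ 16 is 2.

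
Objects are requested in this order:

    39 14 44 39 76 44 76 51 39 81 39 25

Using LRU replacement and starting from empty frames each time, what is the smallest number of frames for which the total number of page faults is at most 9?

3

f=1: 12 faults
f=2: 10 faults
f=3: 8 faults
f=4: 7 faults
f=5: 7 faults
f=6: 7 faults
f=7: 7 faults
Smallest f with faults ≤ 9 is 3.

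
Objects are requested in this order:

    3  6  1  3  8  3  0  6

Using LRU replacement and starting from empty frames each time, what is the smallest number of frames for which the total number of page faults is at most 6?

f=1: 8 faults
f=2: 7 faults
f=3: 6 faults
f=4: 6 faults
f=5: 5 faults
Smallest f with faults ≤ 6 is 3.

3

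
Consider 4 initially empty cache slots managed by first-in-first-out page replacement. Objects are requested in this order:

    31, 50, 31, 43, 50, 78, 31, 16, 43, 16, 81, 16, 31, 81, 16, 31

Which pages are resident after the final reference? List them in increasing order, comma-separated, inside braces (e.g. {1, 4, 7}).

31 -> miss, frames {31}
50 -> miss, frames {31,50}
31 -> hit
43 -> miss, frames {31,50,43}
50 -> hit
78 -> miss, frames {31,50,43,78}
31 -> hit
16 -> miss, evict 31, frames {50,43,78,16}
43 -> hit
16 -> hit
81 -> miss, evict 50, frames {43,78,16,81}
16 -> hit
31 -> miss, evict 43, frames {78,16,81,31}
81 -> hit
16 -> hit
31 -> hit

{16, 31, 78, 81}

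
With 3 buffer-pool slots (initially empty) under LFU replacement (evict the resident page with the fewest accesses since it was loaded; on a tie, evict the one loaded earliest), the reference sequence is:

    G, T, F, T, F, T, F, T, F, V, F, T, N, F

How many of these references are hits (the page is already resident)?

G: fault, frames (G)
T: fault, frames (G T)
F: fault, frames (G T F)
T: hit
F: hit
T: hit
F: hit
T: hit
F: hit
V: fault, evict G, frames (T F V)
F: hit
T: hit
N: fault, evict V, frames (T F N)
F: hit
Hits: 9.

9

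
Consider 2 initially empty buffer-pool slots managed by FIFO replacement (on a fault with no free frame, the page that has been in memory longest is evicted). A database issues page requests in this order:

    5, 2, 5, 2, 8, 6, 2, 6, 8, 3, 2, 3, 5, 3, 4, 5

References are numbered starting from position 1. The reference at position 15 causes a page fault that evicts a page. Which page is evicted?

pos 1: 5: fault, frames [5]
pos 2: 2: fault, frames [5, 2]
pos 3: 5: hit
pos 4: 2: hit
pos 5: 8: fault, evict 5, frames [2, 8]
pos 6: 6: fault, evict 2, frames [8, 6]
pos 7: 2: fault, evict 8, frames [6, 2]
pos 8: 6: hit
pos 9: 8: fault, evict 6, frames [2, 8]
pos 10: 3: fault, evict 2, frames [8, 3]
pos 11: 2: fault, evict 8, frames [3, 2]
pos 12: 3: hit
pos 13: 5: fault, evict 3, frames [2, 5]
pos 14: 3: fault, evict 2, frames [5, 3]
pos 15: 4: fault, evict 5, frames [3, 4]
At position 15, page 5 is evicted.

5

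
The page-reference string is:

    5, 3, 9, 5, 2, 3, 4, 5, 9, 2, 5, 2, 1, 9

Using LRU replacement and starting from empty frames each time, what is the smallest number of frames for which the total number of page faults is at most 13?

2

f=1: 14 faults
f=2: 13 faults
f=3: 11 faults
f=4: 8 faults
f=5: 6 faults
f=6: 6 faults
Smallest f with faults ≤ 13 is 2.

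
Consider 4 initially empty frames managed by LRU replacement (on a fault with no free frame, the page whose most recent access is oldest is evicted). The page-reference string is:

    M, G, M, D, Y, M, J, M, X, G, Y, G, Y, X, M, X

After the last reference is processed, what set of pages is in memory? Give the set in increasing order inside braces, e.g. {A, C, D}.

{G, M, X, Y}

M → miss, frames (M)
G → miss, frames (M G)
M → hit
D → miss, frames (G M D)
Y → miss, frames (G M D Y)
M → hit
J → miss, evict G, frames (D Y M J)
M → hit
X → miss, evict D, frames (Y J M X)
G → miss, evict Y, frames (J M X G)
Y → miss, evict J, frames (M X G Y)
G → hit
Y → hit
X → hit
M → hit
X → hit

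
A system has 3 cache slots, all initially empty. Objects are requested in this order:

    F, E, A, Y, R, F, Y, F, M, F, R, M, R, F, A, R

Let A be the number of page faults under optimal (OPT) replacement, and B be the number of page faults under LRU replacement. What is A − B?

Under OPT: F F F F F . . . F . . . . . F . → 7 faults.
Under LRU: F F F F F F . . F . F . . . F . → 9 faults.
A − B = 7 − 9 = -2.

-2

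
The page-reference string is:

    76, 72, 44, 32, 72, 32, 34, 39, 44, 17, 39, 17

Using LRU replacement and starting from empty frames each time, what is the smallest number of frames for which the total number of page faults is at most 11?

f=1: 12 faults
f=2: 10 faults
f=3: 8 faults
f=4: 8 faults
f=5: 7 faults
f=6: 7 faults
f=7: 7 faults
Smallest f with faults ≤ 11 is 2.

2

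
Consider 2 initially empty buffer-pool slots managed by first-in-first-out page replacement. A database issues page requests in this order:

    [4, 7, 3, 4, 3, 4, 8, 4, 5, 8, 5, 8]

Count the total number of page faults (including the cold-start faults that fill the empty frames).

6

4 → fault, frames (4)
7 → fault, frames (4 7)
3 → fault, evict 4, frames (7 3)
4 → fault, evict 7, frames (3 4)
3 → hit
4 → hit
8 → fault, evict 3, frames (4 8)
4 → hit
5 → fault, evict 4, frames (8 5)
8 → hit
5 → hit
8 → hit
Page faults: 6.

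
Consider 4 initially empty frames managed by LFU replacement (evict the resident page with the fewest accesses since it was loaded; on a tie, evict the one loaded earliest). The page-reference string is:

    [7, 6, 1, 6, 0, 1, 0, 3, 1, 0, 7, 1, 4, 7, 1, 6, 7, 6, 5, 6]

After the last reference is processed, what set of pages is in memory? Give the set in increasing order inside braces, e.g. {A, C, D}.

{0, 1, 5, 6}

7: fault, frames {7}
6: fault, frames {7,6}
1: fault, frames {7,6,1}
6: hit
0: fault, frames {7,6,1,0}
1: hit
0: hit
3: fault, evict 7, frames {6,1,0,3}
1: hit
0: hit
7: fault, evict 3, frames {6,1,0,7}
1: hit
4: fault, evict 7, frames {6,1,0,4}
7: fault, evict 4, frames {6,1,0,7}
1: hit
6: hit
7: hit
6: hit
5: fault, evict 7, frames {6,1,0,5}
6: hit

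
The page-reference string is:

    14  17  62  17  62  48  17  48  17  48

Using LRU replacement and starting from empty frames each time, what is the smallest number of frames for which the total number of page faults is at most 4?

3

f=1: 10 faults
f=2: 5 faults
f=3: 4 faults
f=4: 4 faults
Smallest f with faults ≤ 4 is 3.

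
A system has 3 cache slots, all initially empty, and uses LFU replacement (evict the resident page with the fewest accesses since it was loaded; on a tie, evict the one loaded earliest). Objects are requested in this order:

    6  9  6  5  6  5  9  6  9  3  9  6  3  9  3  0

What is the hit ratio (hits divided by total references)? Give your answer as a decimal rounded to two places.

6 -> miss, frames [6]
9 -> miss, frames [6, 9]
6 -> hit
5 -> miss, frames [6, 9, 5]
6 -> hit
5 -> hit
9 -> hit
6 -> hit
9 -> hit
3 -> miss, evict 5, frames [6, 9, 3]
9 -> hit
6 -> hit
3 -> hit
9 -> hit
3 -> hit
0 -> miss, evict 3, frames [6, 9, 0]
Hits: 11 of 16 references → 11/16 = 0.6875.

0.69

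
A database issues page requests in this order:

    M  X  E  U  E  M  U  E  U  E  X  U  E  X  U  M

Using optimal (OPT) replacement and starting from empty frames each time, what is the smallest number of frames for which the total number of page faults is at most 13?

2

f=1: 16 faults
f=2: 10 faults
f=3: 6 faults
f=4: 4 faults
Smallest f with faults ≤ 13 is 2.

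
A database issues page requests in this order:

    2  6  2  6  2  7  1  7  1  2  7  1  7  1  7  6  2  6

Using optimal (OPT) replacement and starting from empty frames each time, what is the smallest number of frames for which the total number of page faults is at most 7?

f=1: 18 faults
f=2: 8 faults
f=3: 5 faults
f=4: 4 faults
Smallest f with faults ≤ 7 is 3.

3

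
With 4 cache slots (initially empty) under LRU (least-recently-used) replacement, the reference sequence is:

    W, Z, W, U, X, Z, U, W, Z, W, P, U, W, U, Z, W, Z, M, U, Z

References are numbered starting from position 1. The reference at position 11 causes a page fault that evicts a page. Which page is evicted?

X

pos 1: W: miss, frames (W)
pos 2: Z: miss, frames (W Z)
pos 3: W: hit
pos 4: U: miss, frames (Z W U)
pos 5: X: miss, frames (Z W U X)
pos 6: Z: hit
pos 7: U: hit
pos 8: W: hit
pos 9: Z: hit
pos 10: W: hit
pos 11: P: miss, evict X, frames (U Z W P)
At position 11, page X is evicted.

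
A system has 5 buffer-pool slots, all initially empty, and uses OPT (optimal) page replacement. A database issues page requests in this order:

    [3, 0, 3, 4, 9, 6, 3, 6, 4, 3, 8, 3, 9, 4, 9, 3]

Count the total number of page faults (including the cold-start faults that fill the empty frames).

3 -> fault, frames {3}
0 -> fault, frames {3,0}
3 -> hit
4 -> fault, frames {3,0,4}
9 -> fault, frames {3,0,4,9}
6 -> fault, frames {3,0,4,9,6}
3 -> hit
6 -> hit
4 -> hit
3 -> hit
8 -> fault, evict 6, frames {3,0,4,9,8}
3 -> hit
9 -> hit
4 -> hit
9 -> hit
3 -> hit
Page faults: 6.

6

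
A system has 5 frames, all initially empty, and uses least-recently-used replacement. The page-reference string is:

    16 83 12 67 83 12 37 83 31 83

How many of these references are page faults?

6

16 -> fault, frames (16)
83 -> fault, frames (16 83)
12 -> fault, frames (16 83 12)
67 -> fault, frames (16 83 12 67)
83 -> hit
12 -> hit
37 -> fault, frames (16 67 83 12 37)
83 -> hit
31 -> fault, evict 16, frames (67 12 37 83 31)
83 -> hit
Page faults: 6.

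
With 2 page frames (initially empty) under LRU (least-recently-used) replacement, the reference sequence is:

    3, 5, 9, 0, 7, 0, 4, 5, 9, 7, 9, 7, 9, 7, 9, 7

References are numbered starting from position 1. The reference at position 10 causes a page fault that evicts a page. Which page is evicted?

5

pos 1: 3 → fault, frames [3]
pos 2: 5 → fault, frames [3, 5]
pos 3: 9 → fault, evict 3, frames [5, 9]
pos 4: 0 → fault, evict 5, frames [9, 0]
pos 5: 7 → fault, evict 9, frames [0, 7]
pos 6: 0 → hit
pos 7: 4 → fault, evict 7, frames [0, 4]
pos 8: 5 → fault, evict 0, frames [4, 5]
pos 9: 9 → fault, evict 4, frames [5, 9]
pos 10: 7 → fault, evict 5, frames [9, 7]
At position 10, page 5 is evicted.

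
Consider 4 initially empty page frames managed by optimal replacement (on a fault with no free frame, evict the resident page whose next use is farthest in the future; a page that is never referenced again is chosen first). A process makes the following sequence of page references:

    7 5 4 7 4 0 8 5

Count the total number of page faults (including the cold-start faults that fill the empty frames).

5

7 → fault, frames {7}
5 → fault, frames {7,5}
4 → fault, frames {7,5,4}
7 → hit
4 → hit
0 → fault, frames {7,5,4,0}
8 → fault, evict 0, frames {7,5,4,8}
5 → hit
Page faults: 5.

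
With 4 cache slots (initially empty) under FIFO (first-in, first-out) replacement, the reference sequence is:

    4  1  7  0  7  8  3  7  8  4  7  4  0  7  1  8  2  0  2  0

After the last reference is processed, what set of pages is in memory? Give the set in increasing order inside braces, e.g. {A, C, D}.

4 -> fault, frames [4]
1 -> fault, frames [4, 1]
7 -> fault, frames [4, 1, 7]
0 -> fault, frames [4, 1, 7, 0]
7 -> hit
8 -> fault, evict 4, frames [1, 7, 0, 8]
3 -> fault, evict 1, frames [7, 0, 8, 3]
7 -> hit
8 -> hit
4 -> fault, evict 7, frames [0, 8, 3, 4]
7 -> fault, evict 0, frames [8, 3, 4, 7]
4 -> hit
0 -> fault, evict 8, frames [3, 4, 7, 0]
7 -> hit
1 -> fault, evict 3, frames [4, 7, 0, 1]
8 -> fault, evict 4, frames [7, 0, 1, 8]
2 -> fault, evict 7, frames [0, 1, 8, 2]
0 -> hit
2 -> hit
0 -> hit

{0, 1, 2, 8}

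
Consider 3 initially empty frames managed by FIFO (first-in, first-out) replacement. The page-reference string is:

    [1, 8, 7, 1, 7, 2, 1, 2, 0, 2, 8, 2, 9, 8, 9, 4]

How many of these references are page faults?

1: fault, frames [1]
8: fault, frames [1, 8]
7: fault, frames [1, 8, 7]
1: hit
7: hit
2: fault, evict 1, frames [8, 7, 2]
1: fault, evict 8, frames [7, 2, 1]
2: hit
0: fault, evict 7, frames [2, 1, 0]
2: hit
8: fault, evict 2, frames [1, 0, 8]
2: fault, evict 1, frames [0, 8, 2]
9: fault, evict 0, frames [8, 2, 9]
8: hit
9: hit
4: fault, evict 8, frames [2, 9, 4]
Page faults: 10.

10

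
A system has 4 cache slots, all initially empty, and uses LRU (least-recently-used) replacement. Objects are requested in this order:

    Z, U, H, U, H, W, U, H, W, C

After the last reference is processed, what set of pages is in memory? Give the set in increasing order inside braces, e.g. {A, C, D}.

{C, H, U, W}

Z → miss, frames (Z)
U → miss, frames (Z U)
H → miss, frames (Z U H)
U → hit
H → hit
W → miss, frames (Z U H W)
U → hit
H → hit
W → hit
C → miss, evict Z, frames (U H W C)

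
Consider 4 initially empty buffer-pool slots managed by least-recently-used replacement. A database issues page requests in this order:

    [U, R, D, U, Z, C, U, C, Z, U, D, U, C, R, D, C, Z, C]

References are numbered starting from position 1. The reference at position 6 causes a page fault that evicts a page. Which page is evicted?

pos 1: U → fault, frames [U]
pos 2: R → fault, frames [U, R]
pos 3: D → fault, frames [U, R, D]
pos 4: U → hit
pos 5: Z → fault, frames [R, D, U, Z]
pos 6: C → fault, evict R, frames [D, U, Z, C]
At position 6, page R is evicted.

R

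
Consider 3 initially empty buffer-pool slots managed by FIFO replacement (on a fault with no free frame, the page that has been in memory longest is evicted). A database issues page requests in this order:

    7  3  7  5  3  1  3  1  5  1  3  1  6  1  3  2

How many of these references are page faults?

7

7 → fault, frames {7}
3 → fault, frames {7,3}
7 → hit
5 → fault, frames {7,3,5}
3 → hit
1 → fault, evict 7, frames {3,5,1}
3 → hit
1 → hit
5 → hit
1 → hit
3 → hit
1 → hit
6 → fault, evict 3, frames {5,1,6}
1 → hit
3 → fault, evict 5, frames {1,6,3}
2 → fault, evict 1, frames {6,3,2}
Page faults: 7.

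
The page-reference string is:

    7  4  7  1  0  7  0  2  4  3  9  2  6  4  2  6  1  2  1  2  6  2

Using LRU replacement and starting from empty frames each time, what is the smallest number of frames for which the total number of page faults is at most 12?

f=1: 22 faults
f=2: 17 faults
f=3: 12 faults
f=4: 11 faults
f=5: 9 faults
f=6: 9 faults
f=7: 9 faults
f=8: 8 faults
Smallest f with faults ≤ 12 is 3.

3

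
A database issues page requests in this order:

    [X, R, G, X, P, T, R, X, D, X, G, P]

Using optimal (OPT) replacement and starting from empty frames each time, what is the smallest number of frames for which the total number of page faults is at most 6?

5

f=1: 12 faults
f=2: 9 faults
f=3: 8 faults
f=4: 7 faults
f=5: 6 faults
f=6: 6 faults
Smallest f with faults ≤ 6 is 5.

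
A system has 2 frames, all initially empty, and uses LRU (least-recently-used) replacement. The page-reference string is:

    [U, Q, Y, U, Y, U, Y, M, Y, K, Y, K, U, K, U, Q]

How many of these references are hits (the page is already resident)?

8

U: fault, frames {U}
Q: fault, frames {U,Q}
Y: fault, evict U, frames {Q,Y}
U: fault, evict Q, frames {Y,U}
Y: hit
U: hit
Y: hit
M: fault, evict U, frames {Y,M}
Y: hit
K: fault, evict M, frames {Y,K}
Y: hit
K: hit
U: fault, evict Y, frames {K,U}
K: hit
U: hit
Q: fault, evict K, frames {U,Q}
Hits: 8.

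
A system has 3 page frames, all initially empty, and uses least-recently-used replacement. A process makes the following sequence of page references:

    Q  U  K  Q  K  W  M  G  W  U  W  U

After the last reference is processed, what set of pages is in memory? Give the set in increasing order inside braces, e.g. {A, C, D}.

{G, U, W}

Q → miss, frames [Q]
U → miss, frames [Q, U]
K → miss, frames [Q, U, K]
Q → hit
K → hit
W → miss, evict U, frames [Q, K, W]
M → miss, evict Q, frames [K, W, M]
G → miss, evict K, frames [W, M, G]
W → hit
U → miss, evict M, frames [G, W, U]
W → hit
U → hit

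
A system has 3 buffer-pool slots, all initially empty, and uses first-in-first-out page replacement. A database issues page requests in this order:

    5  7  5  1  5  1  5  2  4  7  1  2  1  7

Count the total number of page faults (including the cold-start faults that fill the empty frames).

8

5: miss, frames [5]
7: miss, frames [5, 7]
5: hit
1: miss, frames [5, 7, 1]
5: hit
1: hit
5: hit
2: miss, evict 5, frames [7, 1, 2]
4: miss, evict 7, frames [1, 2, 4]
7: miss, evict 1, frames [2, 4, 7]
1: miss, evict 2, frames [4, 7, 1]
2: miss, evict 4, frames [7, 1, 2]
1: hit
7: hit
Page faults: 8.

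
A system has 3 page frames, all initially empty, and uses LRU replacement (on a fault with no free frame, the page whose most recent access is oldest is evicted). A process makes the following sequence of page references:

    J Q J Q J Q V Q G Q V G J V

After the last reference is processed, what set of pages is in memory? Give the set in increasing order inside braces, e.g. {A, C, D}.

{G, J, V}

J -> fault, frames (J)
Q -> fault, frames (J Q)
J -> hit
Q -> hit
J -> hit
Q -> hit
V -> fault, frames (J Q V)
Q -> hit
G -> fault, evict J, frames (V Q G)
Q -> hit
V -> hit
G -> hit
J -> fault, evict Q, frames (V G J)
V -> hit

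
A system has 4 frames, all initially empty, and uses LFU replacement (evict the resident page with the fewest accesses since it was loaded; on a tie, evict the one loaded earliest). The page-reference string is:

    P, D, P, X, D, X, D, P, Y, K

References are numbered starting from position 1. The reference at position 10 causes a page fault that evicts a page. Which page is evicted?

Y

pos 1: P: miss, frames [P]
pos 2: D: miss, frames [P, D]
pos 3: P: hit
pos 4: X: miss, frames [P, D, X]
pos 5: D: hit
pos 6: X: hit
pos 7: D: hit
pos 8: P: hit
pos 9: Y: miss, frames [P, D, X, Y]
pos 10: K: miss, evict Y, frames [P, D, X, K]
At position 10, page Y is evicted.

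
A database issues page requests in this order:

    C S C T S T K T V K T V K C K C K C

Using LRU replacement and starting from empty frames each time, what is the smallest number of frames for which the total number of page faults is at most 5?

5

f=1: 18 faults
f=2: 11 faults
f=3: 6 faults
f=4: 6 faults
f=5: 5 faults
Smallest f with faults ≤ 5 is 5.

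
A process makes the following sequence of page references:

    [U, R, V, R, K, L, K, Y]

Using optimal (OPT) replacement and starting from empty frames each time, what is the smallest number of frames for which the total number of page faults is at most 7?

f=1: 8 faults
f=2: 6 faults
f=3: 6 faults
f=4: 6 faults
f=5: 6 faults
f=6: 6 faults
Smallest f with faults ≤ 7 is 2.

2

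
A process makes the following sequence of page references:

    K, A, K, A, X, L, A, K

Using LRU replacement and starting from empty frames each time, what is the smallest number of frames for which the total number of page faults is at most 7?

f=1: 8 faults
f=2: 6 faults
f=3: 5 faults
f=4: 4 faults
Smallest f with faults ≤ 7 is 2.

2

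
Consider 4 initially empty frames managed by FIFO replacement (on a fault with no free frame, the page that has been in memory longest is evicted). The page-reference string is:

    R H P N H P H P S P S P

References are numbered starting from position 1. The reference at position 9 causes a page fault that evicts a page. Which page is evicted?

R

pos 1: R: miss, frames {R}
pos 2: H: miss, frames {R,H}
pos 3: P: miss, frames {R,H,P}
pos 4: N: miss, frames {R,H,P,N}
pos 5: H: hit
pos 6: P: hit
pos 7: H: hit
pos 8: P: hit
pos 9: S: miss, evict R, frames {H,P,N,S}
At position 9, page R is evicted.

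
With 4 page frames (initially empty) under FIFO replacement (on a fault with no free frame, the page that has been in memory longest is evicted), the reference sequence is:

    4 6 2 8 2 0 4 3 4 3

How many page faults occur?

7

4 -> fault, frames [4]
6 -> fault, frames [4, 6]
2 -> fault, frames [4, 6, 2]
8 -> fault, frames [4, 6, 2, 8]
2 -> hit
0 -> fault, evict 4, frames [6, 2, 8, 0]
4 -> fault, evict 6, frames [2, 8, 0, 4]
3 -> fault, evict 2, frames [8, 0, 4, 3]
4 -> hit
3 -> hit
Page faults: 7.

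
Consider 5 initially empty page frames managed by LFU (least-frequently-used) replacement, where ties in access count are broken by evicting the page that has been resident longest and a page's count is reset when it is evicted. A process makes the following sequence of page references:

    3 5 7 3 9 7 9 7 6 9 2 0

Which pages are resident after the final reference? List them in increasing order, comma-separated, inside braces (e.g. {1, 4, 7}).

{0, 2, 3, 7, 9}

3 -> miss, frames {3}
5 -> miss, frames {3,5}
7 -> miss, frames {3,5,7}
3 -> hit
9 -> miss, frames {3,5,7,9}
7 -> hit
9 -> hit
7 -> hit
6 -> miss, frames {3,5,7,9,6}
9 -> hit
2 -> miss, evict 5, frames {3,7,9,6,2}
0 -> miss, evict 6, frames {3,7,9,2,0}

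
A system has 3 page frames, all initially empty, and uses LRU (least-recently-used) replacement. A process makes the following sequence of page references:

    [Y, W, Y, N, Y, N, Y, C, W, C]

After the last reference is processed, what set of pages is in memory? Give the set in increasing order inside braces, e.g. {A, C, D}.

Y -> fault, frames [Y]
W -> fault, frames [Y, W]
Y -> hit
N -> fault, frames [W, Y, N]
Y -> hit
N -> hit
Y -> hit
C -> fault, evict W, frames [N, Y, C]
W -> fault, evict N, frames [Y, C, W]
C -> hit

{C, W, Y}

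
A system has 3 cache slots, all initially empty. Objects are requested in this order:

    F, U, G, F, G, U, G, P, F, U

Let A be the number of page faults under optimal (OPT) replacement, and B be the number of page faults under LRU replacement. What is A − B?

Under OPT: F F F . . . . F . . → 4 faults.
Under LRU: F F F . . . . F F F → 6 faults.
A − B = 4 − 6 = -2.

-2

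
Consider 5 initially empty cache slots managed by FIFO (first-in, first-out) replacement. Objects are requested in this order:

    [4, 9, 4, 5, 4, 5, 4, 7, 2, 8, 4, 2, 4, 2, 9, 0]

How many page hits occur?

4 → fault, frames {4}
9 → fault, frames {4,9}
4 → hit
5 → fault, frames {4,9,5}
4 → hit
5 → hit
4 → hit
7 → fault, frames {4,9,5,7}
2 → fault, frames {4,9,5,7,2}
8 → fault, evict 4, frames {9,5,7,2,8}
4 → fault, evict 9, frames {5,7,2,8,4}
2 → hit
4 → hit
2 → hit
9 → fault, evict 5, frames {7,2,8,4,9}
0 → fault, evict 7, frames {2,8,4,9,0}
Hits: 7.

7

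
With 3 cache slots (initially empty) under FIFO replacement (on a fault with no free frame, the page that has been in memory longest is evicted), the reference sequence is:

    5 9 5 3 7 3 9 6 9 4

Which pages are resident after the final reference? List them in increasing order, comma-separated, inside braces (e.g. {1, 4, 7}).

{4, 6, 9}

5 → fault, frames (5)
9 → fault, frames (5 9)
5 → hit
3 → fault, frames (5 9 3)
7 → fault, evict 5, frames (9 3 7)
3 → hit
9 → hit
6 → fault, evict 9, frames (3 7 6)
9 → fault, evict 3, frames (7 6 9)
4 → fault, evict 7, frames (6 9 4)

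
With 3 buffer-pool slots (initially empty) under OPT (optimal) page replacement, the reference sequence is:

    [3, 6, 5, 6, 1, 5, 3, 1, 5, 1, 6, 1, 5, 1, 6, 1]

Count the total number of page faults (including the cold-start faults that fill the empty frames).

3: miss, frames {3}
6: miss, frames {3,6}
5: miss, frames {3,6,5}
6: hit
1: miss, evict 6, frames {3,5,1}
5: hit
3: hit
1: hit
5: hit
1: hit
6: miss, evict 3, frames {5,1,6}
1: hit
5: hit
1: hit
6: hit
1: hit
Page faults: 5.

5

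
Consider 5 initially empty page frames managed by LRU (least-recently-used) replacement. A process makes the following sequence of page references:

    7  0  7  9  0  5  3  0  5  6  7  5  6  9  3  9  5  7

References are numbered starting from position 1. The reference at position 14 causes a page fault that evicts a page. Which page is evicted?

pos 1: 7 → fault, frames [7]
pos 2: 0 → fault, frames [7, 0]
pos 3: 7 → hit
pos 4: 9 → fault, frames [0, 7, 9]
pos 5: 0 → hit
pos 6: 5 → fault, frames [7, 9, 0, 5]
pos 7: 3 → fault, frames [7, 9, 0, 5, 3]
pos 8: 0 → hit
pos 9: 5 → hit
pos 10: 6 → fault, evict 7, frames [9, 3, 0, 5, 6]
pos 11: 7 → fault, evict 9, frames [3, 0, 5, 6, 7]
pos 12: 5 → hit
pos 13: 6 → hit
pos 14: 9 → fault, evict 3, frames [0, 7, 5, 6, 9]
At position 14, page 3 is evicted.

3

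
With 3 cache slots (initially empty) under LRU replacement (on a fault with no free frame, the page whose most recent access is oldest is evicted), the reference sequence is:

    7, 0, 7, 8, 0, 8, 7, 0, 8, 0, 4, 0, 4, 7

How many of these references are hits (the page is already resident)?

7: fault, frames [7]
0: fault, frames [7, 0]
7: hit
8: fault, frames [0, 7, 8]
0: hit
8: hit
7: hit
0: hit
8: hit
0: hit
4: fault, evict 7, frames [8, 0, 4]
0: hit
4: hit
7: fault, evict 8, frames [0, 4, 7]
Hits: 9.

9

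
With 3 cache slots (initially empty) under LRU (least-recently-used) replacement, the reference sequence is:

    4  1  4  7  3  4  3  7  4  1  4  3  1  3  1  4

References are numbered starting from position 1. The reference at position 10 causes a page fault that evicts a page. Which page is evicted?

pos 1: 4 → fault, frames [4]
pos 2: 1 → fault, frames [4, 1]
pos 3: 4 → hit
pos 4: 7 → fault, frames [1, 4, 7]
pos 5: 3 → fault, evict 1, frames [4, 7, 3]
pos 6: 4 → hit
pos 7: 3 → hit
pos 8: 7 → hit
pos 9: 4 → hit
pos 10: 1 → fault, evict 3, frames [7, 4, 1]
At position 10, page 3 is evicted.

3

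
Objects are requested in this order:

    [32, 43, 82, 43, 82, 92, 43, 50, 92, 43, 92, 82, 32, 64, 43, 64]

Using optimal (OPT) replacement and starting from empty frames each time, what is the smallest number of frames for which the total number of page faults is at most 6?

5

f=1: 16 faults
f=2: 9 faults
f=3: 8 faults
f=4: 7 faults
f=5: 6 faults
f=6: 6 faults
Smallest f with faults ≤ 6 is 5.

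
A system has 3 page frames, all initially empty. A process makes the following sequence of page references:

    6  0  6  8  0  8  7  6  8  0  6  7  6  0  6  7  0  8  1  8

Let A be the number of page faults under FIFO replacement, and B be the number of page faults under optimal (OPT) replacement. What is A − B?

1

Under FIFO: F F . F . . F F . F . . . . . . . F F . → 8 faults.
Under OPT: F F . F . . F . . F . . . . . . . F F . → 7 faults.
A − B = 8 − 7 = 1.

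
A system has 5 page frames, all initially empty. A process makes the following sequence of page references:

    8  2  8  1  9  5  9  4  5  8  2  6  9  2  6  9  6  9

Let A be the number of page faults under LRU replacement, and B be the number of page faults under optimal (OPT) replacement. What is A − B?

2

Under LRU: F F . F F F . F . . F F F . . . . . → 9 faults.
Under OPT: F F . F F F . F . . . F . . . . . . → 7 faults.
A − B = 9 − 7 = 2.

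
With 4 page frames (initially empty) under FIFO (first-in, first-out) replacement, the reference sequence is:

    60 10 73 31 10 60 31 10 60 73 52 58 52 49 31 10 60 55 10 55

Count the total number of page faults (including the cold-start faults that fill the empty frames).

10

60 → miss, frames (60)
10 → miss, frames (60 10)
73 → miss, frames (60 10 73)
31 → miss, frames (60 10 73 31)
10 → hit
60 → hit
31 → hit
10 → hit
60 → hit
73 → hit
52 → miss, evict 60, frames (10 73 31 52)
58 → miss, evict 10, frames (73 31 52 58)
52 → hit
49 → miss, evict 73, frames (31 52 58 49)
31 → hit
10 → miss, evict 31, frames (52 58 49 10)
60 → miss, evict 52, frames (58 49 10 60)
55 → miss, evict 58, frames (49 10 60 55)
10 → hit
55 → hit
Page faults: 10.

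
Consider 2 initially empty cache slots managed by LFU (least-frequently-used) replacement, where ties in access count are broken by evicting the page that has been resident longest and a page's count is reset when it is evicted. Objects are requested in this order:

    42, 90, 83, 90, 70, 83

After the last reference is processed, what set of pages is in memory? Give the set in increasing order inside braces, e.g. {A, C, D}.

42: fault, frames {42}
90: fault, frames {42,90}
83: fault, evict 42, frames {90,83}
90: hit
70: fault, evict 83, frames {90,70}
83: fault, evict 70, frames {90,83}

{83, 90}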